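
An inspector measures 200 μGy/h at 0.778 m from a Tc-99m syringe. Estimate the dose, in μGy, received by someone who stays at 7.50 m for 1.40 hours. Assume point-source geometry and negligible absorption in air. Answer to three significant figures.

3.01 μGy

Using I₁d₁² = I₂d₂², rate at 7.50 m:
200 × (0.778/7.50)² = 200 × 0.01076 = 2.152 μGy/h.
Dose = rate × time = 2.152 μGy/h × 1.400 h = 3.013 μGy.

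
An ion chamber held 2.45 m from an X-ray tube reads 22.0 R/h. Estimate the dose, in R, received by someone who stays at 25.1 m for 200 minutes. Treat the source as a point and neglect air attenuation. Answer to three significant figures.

Intensity scales as (d₁/d₂)², so rate at 25.1 m:
22.0 × (2.45/25.1)² = 22.0 × 0.009528 = 0.2096 R/h.
Dose = rate × time = 0.2096 R/h × 3.333 h = 0.6986 R.

0.699 R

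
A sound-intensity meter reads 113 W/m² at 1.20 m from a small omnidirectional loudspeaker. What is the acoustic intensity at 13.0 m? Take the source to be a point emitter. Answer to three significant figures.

0.963 W/m²

Since intensity falls as 1/r², the rate at 13.0 m is
(1.20/13.0)² = 0.008521, so 113 × 0.008521 = 0.9629 W/m².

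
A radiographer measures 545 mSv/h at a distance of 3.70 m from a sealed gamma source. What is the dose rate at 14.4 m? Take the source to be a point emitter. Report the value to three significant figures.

Applying the 1/r² law, the rate at 14.4 m is
545 × (3.70/14.4)² = 545 × 0.06602 = 35.98 mSv/h.

36.0 mSv/h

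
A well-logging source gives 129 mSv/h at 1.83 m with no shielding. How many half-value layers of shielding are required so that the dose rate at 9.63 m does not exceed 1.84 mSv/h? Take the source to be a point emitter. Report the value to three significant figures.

At 9.63 m, distance alone gives (1.83/9.63)² = 0.03611, so 129 × 0.03611 = 4.658 mSv/h.
Further attenuation needed: 4.658/1.84 = 2.532.
n = log₂(2.532) = 1.340 half-value layers.

1.34 half-value layers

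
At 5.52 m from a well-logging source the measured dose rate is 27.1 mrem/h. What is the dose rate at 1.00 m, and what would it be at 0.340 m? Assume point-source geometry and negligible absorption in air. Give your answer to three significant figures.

826 mrem/h; 7140 mrem/h

By the inverse-square law,
At 1.00 m: (5.52/1.00)² = 30.47, so 27.1 × 30.47 = 825.7 mrem/h
At 0.340 m: (1.00/0.340)² = 8.651, so 825.7 × 8.651 = 7143 mrem/h.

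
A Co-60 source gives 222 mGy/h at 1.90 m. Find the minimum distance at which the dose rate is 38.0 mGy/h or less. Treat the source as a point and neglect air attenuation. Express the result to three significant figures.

4.59 m

By the inverse-square law, d₂ = d₁·√(I₁/I₂).
I₁/I₂ = 222/38.0 = 5.842, so d₂ = 1.90 × √5.842 = 4.592 m.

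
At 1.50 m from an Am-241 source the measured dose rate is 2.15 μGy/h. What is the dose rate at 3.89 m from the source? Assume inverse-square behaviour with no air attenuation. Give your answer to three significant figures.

Applying the 1/r² law, scaling from 1.50 m to 3.89 m:
2.15 × (1.50/3.89)² = 2.15 × 0.1487 = 0.3197 μGy/h.

0.320 μGy/h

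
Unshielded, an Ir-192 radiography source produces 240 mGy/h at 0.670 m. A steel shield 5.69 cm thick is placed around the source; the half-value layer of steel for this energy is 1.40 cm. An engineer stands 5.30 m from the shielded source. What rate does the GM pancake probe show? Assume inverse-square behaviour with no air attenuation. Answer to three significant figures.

Distance alone: 240 × (0.670/5.30)² = 240 × 0.01598 = 3.835 mGy/h.
Shield: 5.69/1.40 = 4.064 half-value layers → attenuation 2^(−4.064) = 0.05979.
Combined: 3.835 × 0.05979 = 0.2293 mGy/h.

0.229 mGy/h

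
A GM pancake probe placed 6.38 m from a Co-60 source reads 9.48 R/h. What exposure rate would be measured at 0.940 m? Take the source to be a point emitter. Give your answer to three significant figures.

437 R/h

Intensity scales as (d₁/d₂)², so scaling from 6.38 m to 0.940 m:
9.48 × (6.38/0.940)² = 9.48 × 46.07 = 436.7 R/h.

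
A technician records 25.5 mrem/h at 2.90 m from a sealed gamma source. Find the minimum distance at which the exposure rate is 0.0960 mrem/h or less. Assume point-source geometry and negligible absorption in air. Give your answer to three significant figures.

47.3 m

Using I₁d₁² = I₂d₂², d₂ = d₁·√(I₁/I₂).
I₁/I₂ = 25.5/0.0960 = 265.6, so d₂ = 2.90 × √265.6 = 47.26 m.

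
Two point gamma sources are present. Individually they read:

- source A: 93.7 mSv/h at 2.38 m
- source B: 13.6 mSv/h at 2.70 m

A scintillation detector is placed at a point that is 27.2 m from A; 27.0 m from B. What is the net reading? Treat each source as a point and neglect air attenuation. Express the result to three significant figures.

By superposition, sum each source's inverse-square contribution:
A: 93.7 × (2.38/27.2)² = 0.7174 mSv/h
B: 13.6 × (2.70/27.0)² = 0.1360 mSv/h
Total = 0.7174 + 0.1360 = 0.8534 mSv/h.

0.853 mSv/h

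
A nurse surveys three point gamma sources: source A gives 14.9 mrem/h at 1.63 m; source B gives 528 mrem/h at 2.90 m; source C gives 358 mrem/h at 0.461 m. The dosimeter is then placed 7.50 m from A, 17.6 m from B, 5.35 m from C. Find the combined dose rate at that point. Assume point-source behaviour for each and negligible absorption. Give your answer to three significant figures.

17.7 mrem/h

By superposition, sum each source's inverse-square contribution:
A: 14.9 × (1.63/7.50)² = 0.7038 mrem/h
B: 528 × (2.90/17.6)² = 14.34 mrem/h
C: 358 × (0.461/5.35)² = 2.658 mrem/h
Total = 0.7038 + 14.34 + 2.658 = 17.70 mrem/h.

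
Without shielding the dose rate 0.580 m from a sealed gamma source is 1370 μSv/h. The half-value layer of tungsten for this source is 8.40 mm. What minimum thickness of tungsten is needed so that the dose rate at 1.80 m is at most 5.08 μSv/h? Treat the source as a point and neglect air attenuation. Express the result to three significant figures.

At 1.80 m, distance alone gives 1370 × (0.580/1.80)² = 1370 × 0.1038 = 142.2 μSv/h.
Further attenuation needed: 142.2/5.08 = 27.99.
n = log₂(27.99) = 4.807 half-value layers.
Thickness = 4.807 × 8.40 mm = 40.38 mm.

40.4 mm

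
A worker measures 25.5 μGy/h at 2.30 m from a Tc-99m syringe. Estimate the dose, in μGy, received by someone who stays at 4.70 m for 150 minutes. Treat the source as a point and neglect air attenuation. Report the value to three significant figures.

Intensity scales as (d₁/d₂)², so rate at 4.70 m:
25.5 × (2.30/4.70)² = 25.5 × 0.2395 = 6.107 μGy/h.
Dose = rate × time = 6.107 μGy/h × 2.500 h = 15.27 μGy.

15.3 μGy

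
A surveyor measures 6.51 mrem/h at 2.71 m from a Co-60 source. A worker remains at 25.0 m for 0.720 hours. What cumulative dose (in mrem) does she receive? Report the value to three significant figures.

By the inverse-square law, rate at 25.0 m:
(2.71/25.0)² = 0.01175, so 6.51 × 0.01175 = 0.07649 mrem/h.
Dose = rate × time = 0.07649 mrem/h × 0.7200 h = 0.05507 mrem.

0.0551 mrem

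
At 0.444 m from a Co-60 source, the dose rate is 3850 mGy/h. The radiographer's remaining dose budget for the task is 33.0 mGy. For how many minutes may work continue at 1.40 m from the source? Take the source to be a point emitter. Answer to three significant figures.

5.11 min

Applying the 1/r² law, rate at 1.40 m:
(0.444/1.40)² = 0.1006, so 3850 × 0.1006 = 387.3 mGy/h.
Stay time = 33.0 mGy ÷ 387.3 mGy/h = 0.08521 h = 5.113 min.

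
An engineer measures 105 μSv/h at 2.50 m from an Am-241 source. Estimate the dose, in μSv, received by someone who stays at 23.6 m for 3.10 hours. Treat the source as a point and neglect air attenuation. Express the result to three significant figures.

3.65 μSv

Since intensity falls as 1/r², rate at 23.6 m:
(2.50/23.6)² = 0.01122, so 105 × 0.01122 = 1.178 μSv/h.
Dose = rate × time = 1.178 μSv/h × 3.100 h = 3.652 μSv.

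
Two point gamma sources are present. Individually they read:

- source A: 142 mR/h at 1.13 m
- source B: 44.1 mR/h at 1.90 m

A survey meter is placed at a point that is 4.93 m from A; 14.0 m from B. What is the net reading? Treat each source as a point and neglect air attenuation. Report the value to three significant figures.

8.27 mR/h

By superposition, sum each source's inverse-square contribution:
A: 142 × (1.13/4.93)² = 7.460 mR/h
B: 44.1 × (1.90/14.0)² = 0.8123 mR/h
Total = 7.460 + 0.8123 = 8.272 mR/h.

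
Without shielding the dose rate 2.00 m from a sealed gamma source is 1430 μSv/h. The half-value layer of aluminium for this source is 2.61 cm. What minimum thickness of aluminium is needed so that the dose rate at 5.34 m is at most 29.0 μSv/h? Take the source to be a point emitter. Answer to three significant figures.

7.28 cm

At 5.34 m, distance alone gives 1430 × (2.00/5.34)² = 1430 × 0.1403 = 200.6 μSv/h.
Further attenuation needed: 200.6/29.0 = 6.917.
n = log₂(6.917) = 2.790 half-value layers.
Thickness = 2.790 × 2.61 cm = 7.282 cm.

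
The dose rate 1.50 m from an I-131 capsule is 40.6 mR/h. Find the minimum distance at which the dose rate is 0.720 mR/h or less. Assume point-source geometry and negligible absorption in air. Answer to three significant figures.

11.3 m

Using I₁d₁² = I₂d₂², d₂ = d₁·√(I₁/I₂).
I₁/I₂ = 40.6/0.720 = 56.39, so d₂ = 1.50 × √56.39 = 11.26 m.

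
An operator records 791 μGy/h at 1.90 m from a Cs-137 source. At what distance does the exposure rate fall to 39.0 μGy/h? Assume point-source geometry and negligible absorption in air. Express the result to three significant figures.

8.56 m

Intensity scales as (d₁/d₂)², so d₂ = d₁·√(I₁/I₂).
I₁/I₂ = 791/39.0 = 20.28, so d₂ = 1.90 × √20.28 = 8.556 m.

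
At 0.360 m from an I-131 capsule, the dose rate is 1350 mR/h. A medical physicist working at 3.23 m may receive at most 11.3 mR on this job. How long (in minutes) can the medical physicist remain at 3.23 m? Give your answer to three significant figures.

Since intensity falls as 1/r², rate at 3.23 m:
1350 × (0.360/3.23)² = 1350 × 0.01242 = 16.77 mR/h.
Stay time = 11.3 mR ÷ 16.77 mR/h = 0.6738 h = 40.43 min.

40.4 min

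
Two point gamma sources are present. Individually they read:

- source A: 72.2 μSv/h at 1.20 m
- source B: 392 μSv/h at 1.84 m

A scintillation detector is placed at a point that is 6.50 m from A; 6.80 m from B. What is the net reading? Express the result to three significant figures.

31.2 μSv/h

By superposition, sum each source's inverse-square contribution:
A: 72.2 × (1.20/6.50)² = 2.461 μSv/h
B: 392 × (1.84/6.80)² = 28.70 μSv/h
Total = 2.461 + 28.70 = 31.16 μSv/h.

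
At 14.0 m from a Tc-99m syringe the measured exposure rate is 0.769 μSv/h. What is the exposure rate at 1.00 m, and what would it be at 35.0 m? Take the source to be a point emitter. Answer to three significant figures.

Applying the 1/r² law,
At 1.00 m: (14.0/1.00)² = 196.0, so 0.769 × 196.0 = 150.7 μSv/h
At 35.0 m: (1.00/35.0)² = 0.0008163, so 150.7 × 0.0008163 = 0.1230 μSv/h.

151 μSv/h; 0.123 μSv/h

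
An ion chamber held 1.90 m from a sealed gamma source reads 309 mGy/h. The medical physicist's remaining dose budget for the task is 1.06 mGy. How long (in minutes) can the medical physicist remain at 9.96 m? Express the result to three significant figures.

Intensity scales as (d₁/d₂)², so rate at 9.96 m:
(1.90/9.96)² = 0.03639, so 309 × 0.03639 = 11.24 mGy/h.
Stay time = 1.06 mGy ÷ 11.24 mGy/h = 0.09431 h = 5.659 min.

5.66 min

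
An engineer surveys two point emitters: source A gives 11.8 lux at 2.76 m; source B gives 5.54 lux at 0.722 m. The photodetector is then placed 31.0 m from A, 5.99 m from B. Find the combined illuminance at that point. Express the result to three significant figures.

0.174 lux

By superposition, sum each source's inverse-square contribution:
A: 11.8 × (2.76/31.0)² = 0.09354 lux
B: 5.54 × (0.722/5.99)² = 0.08049 lux
Total = 0.09354 + 0.08049 = 0.1740 lux.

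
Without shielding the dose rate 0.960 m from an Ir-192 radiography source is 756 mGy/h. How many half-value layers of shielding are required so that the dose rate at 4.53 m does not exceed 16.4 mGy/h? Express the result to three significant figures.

At 4.53 m, distance alone gives 756 × (0.960/4.53)² = 756 × 0.04491 = 33.95 mGy/h.
Further attenuation needed: 33.95/16.4 = 2.070.
n = log₂(2.070) = 1.050 half-value layers.

1.05 half-value layers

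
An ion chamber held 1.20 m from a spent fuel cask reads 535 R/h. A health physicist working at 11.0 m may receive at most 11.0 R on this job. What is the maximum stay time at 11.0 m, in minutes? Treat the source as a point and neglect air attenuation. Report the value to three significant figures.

104 min

Using I₁d₁² = I₂d₂², rate at 11.0 m:
535 × (1.20/11.0)² = 535 × 0.01190 = 6.367 R/h.
Stay time = 11.0 R ÷ 6.367 R/h = 1.728 h = 103.7 min.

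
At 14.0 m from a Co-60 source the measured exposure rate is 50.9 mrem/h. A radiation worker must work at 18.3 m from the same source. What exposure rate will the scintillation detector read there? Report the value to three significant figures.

By the inverse-square law, scaling from 14.0 m to 18.3 m:
50.9 × (14.0/18.3)² = 50.9 × 0.5853 = 29.79 mrem/h.

29.8 mrem/h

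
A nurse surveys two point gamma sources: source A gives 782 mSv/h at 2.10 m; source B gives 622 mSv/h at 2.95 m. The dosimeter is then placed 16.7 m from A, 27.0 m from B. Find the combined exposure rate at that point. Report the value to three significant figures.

19.8 mSv/h

Each source contributes Iᵢ·(dᵢ/rᵢ)²; contributions add.
A: 782 × (2.10/16.7)² = 12.37 mSv/h
B: 622 × (2.95/27.0)² = 7.425 mSv/h
Total = 12.37 + 7.425 = 19.79 mSv/h.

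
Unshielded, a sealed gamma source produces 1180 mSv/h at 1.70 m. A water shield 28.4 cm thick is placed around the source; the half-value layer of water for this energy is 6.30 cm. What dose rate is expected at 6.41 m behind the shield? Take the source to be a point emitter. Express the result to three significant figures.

3.65 mSv/h

Distance alone: (1.70/6.41)² = 0.07034, so 1180 × 0.07034 = 83.00 mSv/h.
Shield: 28.4/6.30 = 4.508 half-value layers → attenuation 2^(−4.508) = 0.04395.
Combined: 83.00 × 0.04395 = 3.648 mSv/h.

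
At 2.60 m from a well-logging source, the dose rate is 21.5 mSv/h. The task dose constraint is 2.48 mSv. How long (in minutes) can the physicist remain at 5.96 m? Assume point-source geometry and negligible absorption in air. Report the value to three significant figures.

Using I₁d₁² = I₂d₂², rate at 5.96 m:
21.5 × (2.60/5.96)² = 21.5 × 0.1903 = 4.091 mSv/h.
Stay time = 2.48 mSv ÷ 4.091 mSv/h = 0.6062 h = 36.37 min.

36.4 min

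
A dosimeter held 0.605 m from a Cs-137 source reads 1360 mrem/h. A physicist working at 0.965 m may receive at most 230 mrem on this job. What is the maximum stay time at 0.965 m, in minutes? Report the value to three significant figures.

25.8 min

Applying the 1/r² law, rate at 0.965 m:
(0.605/0.965)² = 0.3931, so 1360 × 0.3931 = 534.6 mrem/h.
Stay time = 230 mrem ÷ 534.6 mrem/h = 0.4302 h = 25.81 min.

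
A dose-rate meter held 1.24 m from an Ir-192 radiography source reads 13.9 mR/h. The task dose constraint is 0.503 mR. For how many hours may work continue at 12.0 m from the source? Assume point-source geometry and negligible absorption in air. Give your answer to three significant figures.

3.39 h

By the inverse-square law, rate at 12.0 m:
(1.24/12.0)² = 0.01068, so 13.9 × 0.01068 = 0.1485 mR/h.
Stay time = 0.503 mR ÷ 0.1485 mR/h = 3.387 h.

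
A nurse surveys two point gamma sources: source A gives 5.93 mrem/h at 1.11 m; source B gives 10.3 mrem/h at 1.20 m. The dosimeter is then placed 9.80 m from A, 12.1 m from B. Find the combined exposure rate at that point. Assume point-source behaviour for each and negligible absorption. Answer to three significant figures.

Each source contributes Iᵢ·(dᵢ/rᵢ)²; contributions add.
A: 5.93 × (1.11/9.80)² = 0.07608 mrem/h
B: 10.3 × (1.20/12.1)² = 0.1013 mrem/h
Total = 0.07608 + 0.1013 = 0.1774 mrem/h.

0.177 mrem/h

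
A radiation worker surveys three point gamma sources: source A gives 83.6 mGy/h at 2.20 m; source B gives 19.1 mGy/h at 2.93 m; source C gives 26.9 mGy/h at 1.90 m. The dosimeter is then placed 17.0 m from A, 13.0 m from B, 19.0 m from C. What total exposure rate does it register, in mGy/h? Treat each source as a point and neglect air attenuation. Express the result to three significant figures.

By superposition, sum each source's inverse-square contribution:
A: 83.6 × (2.20/17.0)² = 1.400 mGy/h
B: 19.1 × (2.93/13.0)² = 0.9702 mGy/h
C: 26.9 × (1.90/19.0)² = 0.2690 mGy/h
Total = 1.400 + 0.9702 + 0.2690 = 2.639 mGy/h.

2.64 mGy/h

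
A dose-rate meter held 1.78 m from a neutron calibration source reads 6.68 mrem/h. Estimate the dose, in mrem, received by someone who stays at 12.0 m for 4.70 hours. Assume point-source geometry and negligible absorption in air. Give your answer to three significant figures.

Applying the 1/r² law, rate at 12.0 m:
(1.78/12.0)² = 0.02200, so 6.68 × 0.02200 = 0.1470 mrem/h.
Dose = rate × time = 0.1470 mrem/h × 4.700 h = 0.6909 mrem.

0.691 mrem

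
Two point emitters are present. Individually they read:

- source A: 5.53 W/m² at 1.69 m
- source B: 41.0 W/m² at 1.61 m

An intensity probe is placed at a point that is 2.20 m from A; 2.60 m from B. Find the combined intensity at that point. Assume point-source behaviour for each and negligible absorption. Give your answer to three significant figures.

19.0 W/m²

Each source contributes Iᵢ·(dᵢ/rᵢ)²; contributions add.
A: 5.53 × (1.69/2.20)² = 3.263 W/m²
B: 41.0 × (1.61/2.60)² = 15.72 W/m²
Total = 3.263 + 15.72 = 18.98 W/m².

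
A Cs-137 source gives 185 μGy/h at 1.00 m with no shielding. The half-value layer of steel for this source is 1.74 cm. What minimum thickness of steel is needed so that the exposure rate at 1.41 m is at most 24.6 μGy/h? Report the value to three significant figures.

At 1.41 m, distance alone gives 185 × (1.00/1.41)² = 185 × 0.5030 = 93.06 μGy/h.
Further attenuation needed: 93.06/24.6 = 3.783.
n = log₂(3.783) = 1.920 half-value layers.
Thickness = 1.920 × 1.74 cm = 3.341 cm.

3.34 cm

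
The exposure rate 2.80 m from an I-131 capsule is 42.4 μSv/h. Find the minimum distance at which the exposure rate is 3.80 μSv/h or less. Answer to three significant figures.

9.35 m

By the inverse-square law, d₂ = d₁·√(I₁/I₂).
I₁/I₂ = 42.4/3.80 = 11.16, so d₂ = 2.80 × √11.16 = 9.354 m.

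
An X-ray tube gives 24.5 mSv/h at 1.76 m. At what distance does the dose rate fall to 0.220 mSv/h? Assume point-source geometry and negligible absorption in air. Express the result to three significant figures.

Using I₁d₁² = I₂d₂², d₂ = d₁·√(I₁/I₂).
I₁/I₂ = 24.5/0.220 = 111.4, so d₂ = 1.76 × √111.4 = 18.58 m.

18.6 m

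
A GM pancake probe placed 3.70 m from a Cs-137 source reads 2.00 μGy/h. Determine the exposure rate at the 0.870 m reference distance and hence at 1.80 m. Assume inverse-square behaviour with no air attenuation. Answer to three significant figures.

36.2 μGy/h; 8.45 μGy/h

Using I₁d₁² = I₂d₂²,
At 0.870 m: 2.00 × (3.70/0.870)² = 2.00 × 18.09 = 36.18 μGy/h
At 1.80 m: 36.18 × (0.870/1.80)² = 36.18 × 0.2336 = 8.452 μGy/h.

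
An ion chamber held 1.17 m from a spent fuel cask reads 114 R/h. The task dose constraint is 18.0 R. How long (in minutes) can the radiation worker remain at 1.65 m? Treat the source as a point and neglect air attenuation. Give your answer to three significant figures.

Since intensity falls as 1/r², rate at 1.65 m:
(1.17/1.65)² = 0.5028, so 114 × 0.5028 = 57.32 R/h.
Stay time = 18.0 R ÷ 57.32 R/h = 0.3140 h = 18.84 min.

18.8 min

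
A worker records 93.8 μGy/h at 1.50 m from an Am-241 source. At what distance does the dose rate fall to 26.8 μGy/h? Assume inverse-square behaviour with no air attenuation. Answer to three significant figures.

2.81 m

Since intensity falls as 1/r², d₂ = d₁·√(I₁/I₂).
I₁/I₂ = 93.8/26.8 = 3.500, so d₂ = 1.50 × √3.500 = 2.806 m.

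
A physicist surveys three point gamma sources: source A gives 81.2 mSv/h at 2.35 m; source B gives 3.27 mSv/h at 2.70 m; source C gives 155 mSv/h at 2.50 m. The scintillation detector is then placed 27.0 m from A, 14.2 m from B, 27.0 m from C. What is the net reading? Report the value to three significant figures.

Each source contributes Iᵢ·(dᵢ/rᵢ)²; contributions add.
A: 81.2 × (2.35/27.0)² = 0.6151 mSv/h
B: 3.27 × (2.70/14.2)² = 0.1182 mSv/h
C: 155 × (2.50/27.0)² = 1.329 mSv/h
Total = 0.6151 + 0.1182 + 1.329 = 2.062 mSv/h.

2.06 mSv/h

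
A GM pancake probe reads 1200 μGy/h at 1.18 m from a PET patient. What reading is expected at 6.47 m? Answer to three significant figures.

39.9 μGy/h

Intensity scales as (d₁/d₂)², so the rate at 6.47 m is
(1.18/6.47)² = 0.03326, so 1200 × 0.03326 = 39.91 μGy/h.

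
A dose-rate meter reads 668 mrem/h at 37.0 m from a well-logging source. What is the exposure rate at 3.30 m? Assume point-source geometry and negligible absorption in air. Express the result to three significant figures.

84000 mrem/h

By the inverse-square law, the rate at 3.30 m is
(37.0/3.30)² = 125.7, so 668 × 125.7 = 83970 mrem/h.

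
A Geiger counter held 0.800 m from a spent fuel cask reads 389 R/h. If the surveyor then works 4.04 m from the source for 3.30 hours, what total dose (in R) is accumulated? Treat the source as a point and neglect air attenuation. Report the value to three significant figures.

By the inverse-square law, rate at 4.04 m:
(0.800/4.04)² = 0.03921, so 389 × 0.03921 = 15.25 R/h.
Dose = rate × time = 15.25 R/h × 3.300 h = 50.32 R.

50.3 R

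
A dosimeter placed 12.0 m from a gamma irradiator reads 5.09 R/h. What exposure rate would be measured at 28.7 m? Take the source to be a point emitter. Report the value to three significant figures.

Applying the 1/r² law, scaling from 12.0 m to 28.7 m:
(12.0/28.7)² = 0.1748, so 5.09 × 0.1748 = 0.8897 R/h.

0.890 R/h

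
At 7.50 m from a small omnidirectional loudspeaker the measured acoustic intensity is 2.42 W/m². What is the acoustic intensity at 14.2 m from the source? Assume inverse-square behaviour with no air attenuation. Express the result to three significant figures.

Using I₁d₁² = I₂d₂², scaling from 7.50 m to 14.2 m:
(7.50/14.2)² = 0.2790, so 2.42 × 0.2790 = 0.6752 W/m².

0.675 W/m²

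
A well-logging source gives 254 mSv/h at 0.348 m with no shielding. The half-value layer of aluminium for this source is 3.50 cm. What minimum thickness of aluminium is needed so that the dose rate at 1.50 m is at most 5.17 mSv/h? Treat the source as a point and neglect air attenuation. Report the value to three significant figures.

At 1.50 m, distance alone gives (0.348/1.50)² = 0.05382, so 254 × 0.05382 = 13.67 mSv/h.
Further attenuation needed: 13.67/5.17 = 2.644.
n = log₂(2.644) = 1.403 half-value layers.
Thickness = 1.403 × 3.50 cm = 4.910 cm.

4.91 cm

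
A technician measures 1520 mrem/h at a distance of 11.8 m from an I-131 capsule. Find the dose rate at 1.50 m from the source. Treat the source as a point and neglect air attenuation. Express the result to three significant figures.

94100 mrem/h

Since intensity falls as 1/r², the rate at 1.50 m is
(11.8/1.50)² = 61.88, so 1520 × 61.88 = 94060 mrem/h.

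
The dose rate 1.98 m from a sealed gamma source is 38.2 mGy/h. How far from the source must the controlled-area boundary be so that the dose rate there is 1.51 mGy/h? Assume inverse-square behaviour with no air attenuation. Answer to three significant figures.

9.96 m

Using I₁d₁² = I₂d₂², d₂ = d₁·√(I₁/I₂).
I₁/I₂ = 38.2/1.51 = 25.30, so d₂ = 1.98 × √25.30 = 9.959 m.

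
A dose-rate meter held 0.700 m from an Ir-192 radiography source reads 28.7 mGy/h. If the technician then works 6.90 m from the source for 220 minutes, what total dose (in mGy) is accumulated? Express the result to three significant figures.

Using I₁d₁² = I₂d₂², rate at 6.90 m:
(0.700/6.90)² = 0.01029, so 28.7 × 0.01029 = 0.2953 mGy/h.
Dose = rate × time = 0.2953 mGy/h × 3.667 h = 1.083 mGy.

1.08 mGy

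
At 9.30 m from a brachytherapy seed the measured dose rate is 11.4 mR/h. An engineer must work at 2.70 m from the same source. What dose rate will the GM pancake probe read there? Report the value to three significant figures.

135 mR/h

Intensity scales as (d₁/d₂)², so scaling from 9.30 m to 2.70 m:
11.4 × (9.30/2.70)² = 11.4 × 11.86 = 135.2 mR/h.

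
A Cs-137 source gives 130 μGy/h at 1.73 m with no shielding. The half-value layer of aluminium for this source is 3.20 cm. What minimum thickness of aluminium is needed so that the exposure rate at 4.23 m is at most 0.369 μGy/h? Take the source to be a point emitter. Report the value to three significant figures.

At 4.23 m, distance alone gives 130 × (1.73/4.23)² = 130 × 0.1673 = 21.75 μGy/h.
Further attenuation needed: 21.75/0.369 = 58.94.
n = log₂(58.94) = 5.881 half-value layers.
Thickness = 5.881 × 3.20 cm = 18.82 cm.

18.8 cm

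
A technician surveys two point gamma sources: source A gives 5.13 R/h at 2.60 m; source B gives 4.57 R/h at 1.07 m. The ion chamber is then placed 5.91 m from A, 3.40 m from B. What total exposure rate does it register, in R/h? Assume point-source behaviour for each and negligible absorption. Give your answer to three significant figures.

Each source contributes Iᵢ·(dᵢ/rᵢ)²; contributions add.
A: 5.13 × (2.60/5.91)² = 0.9929 R/h
B: 4.57 × (1.07/3.40)² = 0.4526 R/h
Total = 0.9929 + 0.4526 = 1.446 R/h.

1.45 R/h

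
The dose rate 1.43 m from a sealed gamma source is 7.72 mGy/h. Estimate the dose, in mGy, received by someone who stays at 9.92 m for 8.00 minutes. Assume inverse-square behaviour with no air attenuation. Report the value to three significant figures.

Intensity scales as (d₁/d₂)², so rate at 9.92 m:
7.72 × (1.43/9.92)² = 7.72 × 0.02078 = 0.1604 mGy/h.
Dose = rate × time = 0.1604 mGy/h × 0.1333 h = 0.02138 mGy.

0.0214 mGy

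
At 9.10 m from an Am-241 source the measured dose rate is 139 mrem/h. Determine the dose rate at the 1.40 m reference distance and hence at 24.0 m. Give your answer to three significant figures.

Intensity scales as (d₁/d₂)², so
At 1.40 m: 139 × (9.10/1.40)² = 139 × 42.25 = 5873 mrem/h
At 24.0 m: (1.40/24.0)² = 0.003403, so 5873 × 0.003403 = 19.99 mrem/h.

5870 mrem/h; 20.0 mrem/h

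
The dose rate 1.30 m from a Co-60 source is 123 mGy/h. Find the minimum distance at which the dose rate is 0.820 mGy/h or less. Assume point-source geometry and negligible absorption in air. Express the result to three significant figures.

Intensity scales as (d₁/d₂)², so d₂ = d₁·√(I₁/I₂).
I₁/I₂ = 123/0.820 = 150.0, so d₂ = 1.30 × √150.0 = 15.92 m.

15.9 m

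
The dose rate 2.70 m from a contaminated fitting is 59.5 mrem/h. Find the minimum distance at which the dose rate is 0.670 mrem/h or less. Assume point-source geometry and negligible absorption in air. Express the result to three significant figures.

25.4 m

Using I₁d₁² = I₂d₂², d₂ = d₁·√(I₁/I₂).
I₁/I₂ = 59.5/0.670 = 88.81, so d₂ = 2.70 × √88.81 = 25.44 m.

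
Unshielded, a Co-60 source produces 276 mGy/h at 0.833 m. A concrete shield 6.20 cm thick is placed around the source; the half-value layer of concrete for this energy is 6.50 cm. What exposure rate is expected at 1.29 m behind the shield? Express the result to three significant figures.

59.4 mGy/h

Distance alone: (0.833/1.29)² = 0.4170, so 276 × 0.4170 = 115.1 mGy/h.
Shield: 6.20/6.50 = 0.9538 half-value layers → attenuation 2^(−0.9538) = 0.5163.
Combined: 115.1 × 0.5163 = 59.43 mGy/h.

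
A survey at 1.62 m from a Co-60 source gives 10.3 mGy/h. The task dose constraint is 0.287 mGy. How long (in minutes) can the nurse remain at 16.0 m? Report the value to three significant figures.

163 min

Applying the 1/r² law, rate at 16.0 m:
10.3 × (1.62/16.0)² = 10.3 × 0.01025 = 0.1056 mGy/h.
Stay time = 0.287 mGy ÷ 0.1056 mGy/h = 2.718 h = 163.1 min.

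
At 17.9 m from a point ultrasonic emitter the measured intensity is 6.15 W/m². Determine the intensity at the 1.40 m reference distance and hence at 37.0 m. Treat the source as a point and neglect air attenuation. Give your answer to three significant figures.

Intensity scales as (d₁/d₂)², so
At 1.40 m: (17.9/1.40)² = 163.5, so 6.15 × 163.5 = 1006 W/m²
At 37.0 m: 1006 × (1.40/37.0)² = 1006 × 0.001432 = 1.441 W/m².

1010 W/m²; 1.44 W/m²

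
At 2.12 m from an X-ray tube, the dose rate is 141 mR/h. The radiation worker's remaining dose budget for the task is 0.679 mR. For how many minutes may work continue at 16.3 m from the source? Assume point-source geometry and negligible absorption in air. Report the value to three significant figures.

17.1 min

Using I₁d₁² = I₂d₂², rate at 16.3 m:
141 × (2.12/16.3)² = 141 × 0.01692 = 2.386 mR/h.
Stay time = 0.679 mR ÷ 2.386 mR/h = 0.2846 h = 17.08 min.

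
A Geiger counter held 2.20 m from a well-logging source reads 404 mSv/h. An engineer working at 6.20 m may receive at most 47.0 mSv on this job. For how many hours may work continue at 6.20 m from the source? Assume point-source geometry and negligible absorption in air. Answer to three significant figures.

0.924 h

By the inverse-square law, rate at 6.20 m:
404 × (2.20/6.20)² = 404 × 0.1259 = 50.86 mSv/h.
Stay time = 47.0 mSv ÷ 50.86 mSv/h = 0.9241 h.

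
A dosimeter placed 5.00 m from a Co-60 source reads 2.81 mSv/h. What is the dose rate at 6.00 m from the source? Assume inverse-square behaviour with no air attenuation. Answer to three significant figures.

1.95 mSv/h

Intensity scales as (d₁/d₂)², so scaling from 5.00 m to 6.00 m:
(5.00/6.00)² = 0.6944, so 2.81 × 0.6944 = 1.951 mSv/h.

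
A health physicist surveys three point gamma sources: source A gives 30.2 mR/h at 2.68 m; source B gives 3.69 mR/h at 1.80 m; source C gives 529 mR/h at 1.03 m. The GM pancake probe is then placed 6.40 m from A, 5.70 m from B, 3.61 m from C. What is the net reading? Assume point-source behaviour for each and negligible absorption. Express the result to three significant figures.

Each source contributes Iᵢ·(dᵢ/rᵢ)²; contributions add.
A: 30.2 × (2.68/6.40)² = 5.296 mR/h
B: 3.69 × (1.80/5.70)² = 0.3680 mR/h
C: 529 × (1.03/3.61)² = 43.06 mR/h
Total = 5.296 + 0.3680 + 43.06 = 48.72 mR/h.

48.7 mR/h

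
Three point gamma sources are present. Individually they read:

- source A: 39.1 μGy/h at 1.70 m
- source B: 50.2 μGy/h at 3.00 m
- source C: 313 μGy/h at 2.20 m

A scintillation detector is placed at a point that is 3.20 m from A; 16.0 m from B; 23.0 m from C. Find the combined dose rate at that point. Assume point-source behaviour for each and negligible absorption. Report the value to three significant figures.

15.7 μGy/h

By superposition, sum each source's inverse-square contribution:
A: 39.1 × (1.70/3.20)² = 11.04 μGy/h
B: 50.2 × (3.00/16.0)² = 1.765 μGy/h
C: 313 × (2.20/23.0)² = 2.864 μGy/h
Total = 11.04 + 1.765 + 2.864 = 15.67 μGy/h.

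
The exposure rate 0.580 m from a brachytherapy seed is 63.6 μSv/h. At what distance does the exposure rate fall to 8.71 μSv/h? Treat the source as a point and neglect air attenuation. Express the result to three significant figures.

1.57 m

Intensity scales as (d₁/d₂)², so d₂ = d₁·√(I₁/I₂).
I₁/I₂ = 63.6/8.71 = 7.302, so d₂ = 0.580 × √7.302 = 1.567 m.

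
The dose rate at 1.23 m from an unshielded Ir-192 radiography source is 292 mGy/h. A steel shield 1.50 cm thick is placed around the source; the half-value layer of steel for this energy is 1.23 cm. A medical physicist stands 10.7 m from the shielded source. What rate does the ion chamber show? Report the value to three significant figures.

1.66 mGy/h

Distance alone: (1.23/10.7)² = 0.01321, so 292 × 0.01321 = 3.857 mGy/h.
Shield: 1.50/1.23 = 1.220 half-value layers → attenuation 2^(−1.220) = 0.4293.
Combined: 3.857 × 0.4293 = 1.656 mGy/h.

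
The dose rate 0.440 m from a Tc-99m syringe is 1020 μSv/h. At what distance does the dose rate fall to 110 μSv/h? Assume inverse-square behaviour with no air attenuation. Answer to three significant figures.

Applying the 1/r² law, d₂ = d₁·√(I₁/I₂).
I₁/I₂ = 1020/110 = 9.273, so d₂ = 0.440 × √9.273 = 1.340 m.

1.34 m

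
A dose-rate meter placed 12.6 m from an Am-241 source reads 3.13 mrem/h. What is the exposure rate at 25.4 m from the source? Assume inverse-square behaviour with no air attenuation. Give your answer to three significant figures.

By the inverse-square law, scaling from 12.6 m to 25.4 m:
(12.6/25.4)² = 0.2461, so 3.13 × 0.2461 = 0.7703 mrem/h.

0.770 mrem/h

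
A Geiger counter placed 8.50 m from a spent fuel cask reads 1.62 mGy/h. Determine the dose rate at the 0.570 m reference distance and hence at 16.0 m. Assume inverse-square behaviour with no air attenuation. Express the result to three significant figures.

Intensity scales as (d₁/d₂)², so
At 0.570 m: 1.62 × (8.50/0.570)² = 1.62 × 222.4 = 360.3 mGy/h
At 16.0 m: (0.570/16.0)² = 0.001269, so 360.3 × 0.001269 = 0.4572 mGy/h.

360 mGy/h; 0.457 mGy/h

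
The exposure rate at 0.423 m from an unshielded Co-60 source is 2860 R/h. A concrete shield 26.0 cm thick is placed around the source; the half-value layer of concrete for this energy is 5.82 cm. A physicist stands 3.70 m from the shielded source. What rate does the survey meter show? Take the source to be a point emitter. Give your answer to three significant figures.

1.69 R/h

Distance alone: 2860 × (0.423/3.70)² = 2860 × 0.01307 = 37.38 R/h.
Shield: 26.0/5.82 = 4.467 half-value layers → attenuation 2^(−4.467) = 0.04522.
Combined: 37.38 × 0.04522 = 1.690 R/h.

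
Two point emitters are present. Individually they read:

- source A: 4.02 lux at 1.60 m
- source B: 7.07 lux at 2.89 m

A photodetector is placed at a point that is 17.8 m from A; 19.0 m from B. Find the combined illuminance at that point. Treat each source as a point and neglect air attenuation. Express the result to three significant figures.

0.196 lux

By superposition, sum each source's inverse-square contribution:
A: 4.02 × (1.60/17.8)² = 0.03248 lux
B: 7.07 × (2.89/19.0)² = 0.1636 lux
Total = 0.03248 + 0.1636 = 0.1961 lux.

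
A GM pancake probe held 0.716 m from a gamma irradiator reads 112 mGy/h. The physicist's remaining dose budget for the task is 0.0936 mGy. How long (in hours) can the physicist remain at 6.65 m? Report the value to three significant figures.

Intensity scales as (d₁/d₂)², so rate at 6.65 m:
112 × (0.716/6.65)² = 112 × 0.01159 = 1.298 mGy/h.
Stay time = 0.0936 mGy ÷ 1.298 mGy/h = 0.07211 h.

0.0721 h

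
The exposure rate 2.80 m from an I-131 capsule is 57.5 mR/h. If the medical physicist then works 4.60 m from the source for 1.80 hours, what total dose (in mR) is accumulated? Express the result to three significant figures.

By the inverse-square law, rate at 4.60 m:
57.5 × (2.80/4.60)² = 57.5 × 0.3705 = 21.30 mR/h.
Dose = rate × time = 21.30 mR/h × 1.800 h = 38.34 mR.

38.3 mR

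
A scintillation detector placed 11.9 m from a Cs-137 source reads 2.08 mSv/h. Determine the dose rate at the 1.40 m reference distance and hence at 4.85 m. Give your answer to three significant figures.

By the inverse-square law,
At 1.40 m: (11.9/1.40)² = 72.25, so 2.08 × 72.25 = 150.3 mSv/h
At 4.85 m: 150.3 × (1.40/4.85)² = 150.3 × 0.08332 = 12.52 mSv/h.

150 mSv/h; 12.5 mSv/h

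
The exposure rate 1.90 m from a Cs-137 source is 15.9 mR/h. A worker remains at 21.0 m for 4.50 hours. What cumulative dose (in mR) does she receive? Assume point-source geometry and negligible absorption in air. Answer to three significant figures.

0.586 mR

Intensity scales as (d₁/d₂)², so rate at 21.0 m:
15.9 × (1.90/21.0)² = 15.9 × 0.008186 = 0.1302 mR/h.
Dose = rate × time = 0.1302 mR/h × 4.500 h = 0.5859 mR.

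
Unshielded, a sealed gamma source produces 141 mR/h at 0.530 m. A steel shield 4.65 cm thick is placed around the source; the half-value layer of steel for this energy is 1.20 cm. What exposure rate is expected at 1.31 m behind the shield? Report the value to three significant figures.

1.57 mR/h

Distance alone: (0.530/1.31)² = 0.1637, so 141 × 0.1637 = 23.08 mR/h.
Shield: 4.65/1.20 = 3.875 half-value layers → attenuation 2^(−3.875) = 0.06816.
Combined: 23.08 × 0.06816 = 1.573 mR/h.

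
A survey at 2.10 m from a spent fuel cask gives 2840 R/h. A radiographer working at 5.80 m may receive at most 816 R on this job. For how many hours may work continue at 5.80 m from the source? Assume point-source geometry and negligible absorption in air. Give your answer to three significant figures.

Since intensity falls as 1/r², rate at 5.80 m:
2840 × (2.10/5.80)² = 2840 × 0.1311 = 372.3 R/h.
Stay time = 816 R ÷ 372.3 R/h = 2.192 h.

2.19 h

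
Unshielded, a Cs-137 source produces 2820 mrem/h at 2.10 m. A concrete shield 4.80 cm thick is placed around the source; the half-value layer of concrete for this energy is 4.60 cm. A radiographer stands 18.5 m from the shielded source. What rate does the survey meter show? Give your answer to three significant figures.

Distance alone: 2820 × (2.10/18.5)² = 2820 × 0.01289 = 36.35 mrem/h.
Shield: 4.80/4.60 = 1.043 half-value layers → attenuation 2^(−1.043) = 0.4853.
Combined: 36.35 × 0.4853 = 17.64 mrem/h.

17.6 mrem/h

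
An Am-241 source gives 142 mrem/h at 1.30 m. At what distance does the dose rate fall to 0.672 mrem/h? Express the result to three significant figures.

Applying the 1/r² law, d₂ = d₁·√(I₁/I₂).
I₁/I₂ = 142/0.672 = 211.3, so d₂ = 1.30 × √211.3 = 18.90 m.

18.9 m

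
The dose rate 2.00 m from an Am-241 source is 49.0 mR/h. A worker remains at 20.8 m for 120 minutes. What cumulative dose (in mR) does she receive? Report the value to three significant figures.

0.906 mR

Using I₁d₁² = I₂d₂², rate at 20.8 m:
(2.00/20.8)² = 0.009246, so 49.0 × 0.009246 = 0.4531 mR/h.
Dose = rate × time = 0.4531 mR/h × 2.000 h = 0.9062 mR.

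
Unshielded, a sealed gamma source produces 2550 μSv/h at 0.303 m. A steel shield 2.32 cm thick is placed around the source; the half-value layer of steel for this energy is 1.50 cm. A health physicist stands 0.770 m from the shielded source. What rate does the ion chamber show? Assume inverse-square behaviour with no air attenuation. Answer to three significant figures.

Distance alone: (0.303/0.770)² = 0.1548, so 2550 × 0.1548 = 394.7 μSv/h.
Shield: 2.32/1.50 = 1.547 half-value layers → attenuation 2^(−1.547) = 0.3422.
Combined: 394.7 × 0.3422 = 135.1 μSv/h.

135 μSv/h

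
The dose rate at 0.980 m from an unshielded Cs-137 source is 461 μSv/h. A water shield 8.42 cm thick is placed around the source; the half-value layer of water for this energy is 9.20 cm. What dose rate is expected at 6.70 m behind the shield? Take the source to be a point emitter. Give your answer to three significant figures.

5.23 μSv/h

Distance alone: 461 × (0.980/6.70)² = 461 × 0.02139 = 9.861 μSv/h.
Shield: 8.42/9.20 = 0.9152 half-value layers → attenuation 2^(−0.9152) = 0.5303.
Combined: 9.861 × 0.5303 = 5.229 μSv/h.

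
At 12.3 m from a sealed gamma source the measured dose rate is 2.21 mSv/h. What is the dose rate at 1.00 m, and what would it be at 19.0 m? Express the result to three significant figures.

334 mSv/h; 0.926 mSv/h

By the inverse-square law,
At 1.00 m: 2.21 × (12.3/1.00)² = 2.21 × 151.3 = 334.4 mSv/h
At 19.0 m: 334.4 × (1.00/19.0)² = 334.4 × 0.002770 = 0.9263 mSv/h.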